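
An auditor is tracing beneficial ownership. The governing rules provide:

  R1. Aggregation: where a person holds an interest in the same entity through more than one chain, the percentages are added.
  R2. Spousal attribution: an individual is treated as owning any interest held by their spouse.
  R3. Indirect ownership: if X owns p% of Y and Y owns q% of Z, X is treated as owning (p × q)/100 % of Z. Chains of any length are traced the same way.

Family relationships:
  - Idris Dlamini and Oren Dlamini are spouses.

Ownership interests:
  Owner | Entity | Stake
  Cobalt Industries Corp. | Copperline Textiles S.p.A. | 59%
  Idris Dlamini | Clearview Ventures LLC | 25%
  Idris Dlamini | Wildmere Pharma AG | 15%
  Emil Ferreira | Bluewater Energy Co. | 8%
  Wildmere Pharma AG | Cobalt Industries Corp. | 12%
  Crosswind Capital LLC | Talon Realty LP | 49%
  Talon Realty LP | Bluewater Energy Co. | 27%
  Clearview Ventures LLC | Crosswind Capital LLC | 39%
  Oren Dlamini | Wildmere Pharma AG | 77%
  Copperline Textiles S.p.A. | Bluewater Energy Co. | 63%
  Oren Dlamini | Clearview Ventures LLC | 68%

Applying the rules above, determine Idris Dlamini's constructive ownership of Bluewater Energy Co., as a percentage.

8.902089%

By spousal attribution (R2), Idris Dlamini is treated as also owning Oren Dlamini's interest in Wildmere Pharma AG, giving 15% + 77% = 92%.
By spousal attribution (R2), Idris Dlamini is treated as also owning Oren Dlamini's interest in Clearview Ventures LLC, giving 25% + 68% = 93%.
Chain via Wildmere Pharma AG → Cobalt Industries Corp. → Copperline Textiles S.p.A. (R3): 92% × 12% × 59% × 63% = 4.103568% of Bluewater Energy Co.
Chain via Clearview Ventures LLC → Crosswind Capital LLC → Talon Realty LP (R3): 93% × 39% × 49% × 27% = 4.798521% of Bluewater Energy Co.
Aggregating (R1): 4.103568% + 4.798521% = 8.902089%.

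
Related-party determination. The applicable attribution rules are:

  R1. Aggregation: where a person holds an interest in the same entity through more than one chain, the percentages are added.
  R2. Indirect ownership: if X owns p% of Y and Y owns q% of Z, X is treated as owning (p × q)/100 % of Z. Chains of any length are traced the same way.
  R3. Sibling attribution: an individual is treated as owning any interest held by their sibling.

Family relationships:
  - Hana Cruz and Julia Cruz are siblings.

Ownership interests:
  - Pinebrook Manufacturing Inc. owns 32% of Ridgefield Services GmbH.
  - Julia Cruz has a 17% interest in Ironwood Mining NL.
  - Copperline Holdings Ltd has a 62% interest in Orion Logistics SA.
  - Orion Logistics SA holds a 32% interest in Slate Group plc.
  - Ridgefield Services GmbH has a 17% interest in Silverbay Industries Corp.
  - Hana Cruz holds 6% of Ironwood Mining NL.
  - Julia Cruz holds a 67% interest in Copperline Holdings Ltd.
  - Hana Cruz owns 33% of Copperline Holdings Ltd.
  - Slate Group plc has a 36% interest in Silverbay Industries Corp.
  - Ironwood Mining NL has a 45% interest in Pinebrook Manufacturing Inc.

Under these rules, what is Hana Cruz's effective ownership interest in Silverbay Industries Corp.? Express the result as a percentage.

7.70544%

By sibling attribution (R3), Hana Cruz is treated as also owning Julia Cruz's interest in Ironwood Mining NL, giving 6% + 17% = 23%.
By sibling attribution (R3), Hana Cruz is treated as also owning Julia Cruz's interest in Copperline Holdings Ltd, giving 33% + 67% = 100%.
Chain via Ironwood Mining NL → Pinebrook Manufacturing Inc. → Ridgefield Services GmbH (R2): 23% × 45% × 32% × 17% = 0.56304% of Silverbay Industries Corp.
Chain via Copperline Holdings Ltd → Orion Logistics SA → Slate Group plc (R2): 100% × 62% × 32% × 36% = 7.1424% of Silverbay Industries Corp.
Aggregating (R1): 0.56304% + 7.1424% = 7.70544%.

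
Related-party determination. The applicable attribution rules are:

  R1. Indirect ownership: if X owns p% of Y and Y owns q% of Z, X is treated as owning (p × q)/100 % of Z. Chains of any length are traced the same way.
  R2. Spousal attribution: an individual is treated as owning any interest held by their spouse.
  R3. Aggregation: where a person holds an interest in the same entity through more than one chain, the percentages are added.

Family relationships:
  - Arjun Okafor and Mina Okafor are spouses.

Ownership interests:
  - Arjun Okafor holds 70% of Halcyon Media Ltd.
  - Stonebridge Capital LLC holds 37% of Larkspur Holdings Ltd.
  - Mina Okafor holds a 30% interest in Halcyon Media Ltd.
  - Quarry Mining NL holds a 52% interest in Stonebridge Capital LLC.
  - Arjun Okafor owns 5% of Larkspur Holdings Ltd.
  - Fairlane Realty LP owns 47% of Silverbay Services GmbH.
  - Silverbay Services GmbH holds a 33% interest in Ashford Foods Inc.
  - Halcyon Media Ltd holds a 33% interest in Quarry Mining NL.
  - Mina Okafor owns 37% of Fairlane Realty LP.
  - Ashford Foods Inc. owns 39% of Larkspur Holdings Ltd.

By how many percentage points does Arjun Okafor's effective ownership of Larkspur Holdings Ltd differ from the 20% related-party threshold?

6.412707

By spousal attribution (R2), Arjun Okafor is treated as also owning Mina Okafor's interest in Halcyon Media Ltd, giving 70% + 30% = 100%.
By spousal attribution (R2), Arjun Okafor is treated as owning Mina Okafor's 37% interest in Fairlane Realty LP.
Chain via Halcyon Media Ltd → Quarry Mining NL → Stonebridge Capital LLC (R1): 100% × 33% × 52% × 37% = 6.3492% of Larkspur Holdings Ltd.
Direct interest in Larkspur Holdings Ltd: 5%.
Chain via Fairlane Realty LP → Silverbay Services GmbH → Ashford Foods Inc. (R1): 37% × 47% × 33% × 39% = 2.238093% of Larkspur Holdings Ltd.
Aggregating (R3): 6.3492% + 5% + 2.238093% = 13.587293%.
13.587293% falls short of the 20% threshold by 6.412707 percentage points.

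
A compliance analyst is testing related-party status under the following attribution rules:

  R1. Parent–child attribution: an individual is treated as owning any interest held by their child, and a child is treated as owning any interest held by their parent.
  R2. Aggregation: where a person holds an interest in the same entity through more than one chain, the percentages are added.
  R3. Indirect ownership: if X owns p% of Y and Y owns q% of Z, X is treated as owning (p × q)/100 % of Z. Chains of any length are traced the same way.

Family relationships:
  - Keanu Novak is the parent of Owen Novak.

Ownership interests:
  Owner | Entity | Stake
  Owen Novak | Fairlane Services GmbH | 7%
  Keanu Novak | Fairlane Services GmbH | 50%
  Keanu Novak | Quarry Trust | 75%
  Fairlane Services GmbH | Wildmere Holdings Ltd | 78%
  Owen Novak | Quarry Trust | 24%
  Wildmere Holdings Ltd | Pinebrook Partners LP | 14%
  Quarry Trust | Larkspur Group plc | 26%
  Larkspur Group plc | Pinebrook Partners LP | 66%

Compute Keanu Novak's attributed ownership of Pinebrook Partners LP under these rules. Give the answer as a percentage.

By parent–child attribution (R1), Keanu Novak is treated as also owning Owen Novak's interest in Fairlane Services GmbH, giving 50% + 7% = 57%.
By parent–child attribution (R1), Keanu Novak is treated as also owning Owen Novak's interest in Quarry Trust, giving 75% + 24% = 99%.
Chain via Fairlane Services GmbH → Wildmere Holdings Ltd (R3): 57% × 78% × 14% = 6.2244% of Pinebrook Partners LP.
Chain via Quarry Trust → Larkspur Group plc (R3): 99% × 26% × 66% = 16.9884% of Pinebrook Partners LP.
Aggregating (R2): 6.2244% + 16.9884% = 23.2128%.

23.2128%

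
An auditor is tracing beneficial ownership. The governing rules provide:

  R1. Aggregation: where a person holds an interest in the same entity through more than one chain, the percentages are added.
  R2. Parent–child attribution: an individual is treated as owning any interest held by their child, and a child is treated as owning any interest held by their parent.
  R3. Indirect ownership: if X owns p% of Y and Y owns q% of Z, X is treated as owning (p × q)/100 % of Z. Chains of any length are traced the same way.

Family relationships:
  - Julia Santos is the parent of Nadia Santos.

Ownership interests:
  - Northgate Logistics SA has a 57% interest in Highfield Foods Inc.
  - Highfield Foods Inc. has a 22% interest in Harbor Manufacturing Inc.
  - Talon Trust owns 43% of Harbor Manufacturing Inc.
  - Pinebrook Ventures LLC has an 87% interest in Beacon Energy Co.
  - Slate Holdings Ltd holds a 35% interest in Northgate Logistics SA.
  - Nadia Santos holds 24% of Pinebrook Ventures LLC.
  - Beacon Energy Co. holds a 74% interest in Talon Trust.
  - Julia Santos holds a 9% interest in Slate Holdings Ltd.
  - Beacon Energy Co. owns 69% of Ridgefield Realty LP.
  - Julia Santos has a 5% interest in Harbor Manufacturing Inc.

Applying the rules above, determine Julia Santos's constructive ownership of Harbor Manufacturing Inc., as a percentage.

By parent–child attribution (R2), Julia Santos is treated as owning Nadia Santos's 24% interest in Pinebrook Ventures LLC.
Chain via Slate Holdings Ltd → Northgate Logistics SA → Highfield Foods Inc. (R3): 9% × 35% × 57% × 22% = 0.39501% of Harbor Manufacturing Inc.
Direct interest in Harbor Manufacturing Inc: 5%.
Chain via Pinebrook Ventures LLC → Beacon Energy Co. → Talon Trust (R3): 24% × 87% × 74% × 43% = 6.644016% of Harbor Manufacturing Inc.
Aggregating (R1): 0.39501% + 5% + 6.644016% = 12.039026%.

12.039026%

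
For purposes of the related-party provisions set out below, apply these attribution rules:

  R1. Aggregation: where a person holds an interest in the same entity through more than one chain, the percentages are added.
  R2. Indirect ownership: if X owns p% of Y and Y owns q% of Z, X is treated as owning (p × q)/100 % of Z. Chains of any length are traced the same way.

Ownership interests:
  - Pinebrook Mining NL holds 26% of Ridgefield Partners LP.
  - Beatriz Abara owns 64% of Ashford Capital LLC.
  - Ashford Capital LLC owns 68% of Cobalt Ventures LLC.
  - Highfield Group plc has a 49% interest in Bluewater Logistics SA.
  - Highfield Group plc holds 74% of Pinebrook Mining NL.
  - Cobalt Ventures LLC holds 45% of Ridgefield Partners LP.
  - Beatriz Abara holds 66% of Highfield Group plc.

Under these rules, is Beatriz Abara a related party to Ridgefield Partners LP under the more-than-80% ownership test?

No

Chain via Ashford Capital LLC → Cobalt Ventures LLC (R2): 64% × 68% × 45% = 19.584% of Ridgefield Partners LP.
Chain via Highfield Group plc → Pinebrook Mining NL (R2): 66% × 74% × 26% = 12.6984% of Ridgefield Partners LP.
Aggregating (R1): 19.584% + 12.6984% = 32.2824%.
32.2824% does not exceed the 80% threshold, so Beatriz is not a related party to Ridgefield Partners LP.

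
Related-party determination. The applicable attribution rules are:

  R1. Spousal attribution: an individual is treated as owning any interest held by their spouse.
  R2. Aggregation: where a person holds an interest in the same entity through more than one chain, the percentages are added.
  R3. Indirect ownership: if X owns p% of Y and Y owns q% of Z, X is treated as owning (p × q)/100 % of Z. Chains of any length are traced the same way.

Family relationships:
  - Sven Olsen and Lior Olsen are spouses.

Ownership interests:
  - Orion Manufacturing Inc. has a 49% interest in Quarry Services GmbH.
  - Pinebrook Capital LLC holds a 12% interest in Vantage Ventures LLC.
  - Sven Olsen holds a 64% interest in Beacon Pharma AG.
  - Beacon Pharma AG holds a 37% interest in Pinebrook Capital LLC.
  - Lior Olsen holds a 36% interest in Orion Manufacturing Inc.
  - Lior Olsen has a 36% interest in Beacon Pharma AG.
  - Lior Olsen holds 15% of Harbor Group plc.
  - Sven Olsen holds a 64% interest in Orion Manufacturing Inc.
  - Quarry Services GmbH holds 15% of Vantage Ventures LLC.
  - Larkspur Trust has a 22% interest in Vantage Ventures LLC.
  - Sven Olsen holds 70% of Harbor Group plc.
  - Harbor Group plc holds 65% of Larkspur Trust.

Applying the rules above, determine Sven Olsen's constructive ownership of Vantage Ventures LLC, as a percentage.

By spousal attribution (R1), Sven Olsen is treated as also owning Lior Olsen's interest in Harbor Group plc, giving 70% + 15% = 85%.
By spousal attribution (R1), Sven Olsen is treated as also owning Lior Olsen's interest in Beacon Pharma AG, giving 64% + 36% = 100%.
By spousal attribution (R1), Sven Olsen is treated as also owning Lior Olsen's interest in Orion Manufacturing Inc, giving 64% + 36% = 100%.
Chain via Harbor Group plc → Larkspur Trust (R3): 85% × 65% × 22% = 12.155% of Vantage Ventures LLC.
Chain via Beacon Pharma AG → Pinebrook Capital LLC (R3): 100% × 37% × 12% = 4.44% of Vantage Ventures LLC.
Chain via Orion Manufacturing Inc. → Quarry Services GmbH (R3): 100% × 49% × 15% = 7.35% of Vantage Ventures LLC.
Aggregating (R2): 12.155% + 4.44% + 7.35% = 23.945%.

23.945%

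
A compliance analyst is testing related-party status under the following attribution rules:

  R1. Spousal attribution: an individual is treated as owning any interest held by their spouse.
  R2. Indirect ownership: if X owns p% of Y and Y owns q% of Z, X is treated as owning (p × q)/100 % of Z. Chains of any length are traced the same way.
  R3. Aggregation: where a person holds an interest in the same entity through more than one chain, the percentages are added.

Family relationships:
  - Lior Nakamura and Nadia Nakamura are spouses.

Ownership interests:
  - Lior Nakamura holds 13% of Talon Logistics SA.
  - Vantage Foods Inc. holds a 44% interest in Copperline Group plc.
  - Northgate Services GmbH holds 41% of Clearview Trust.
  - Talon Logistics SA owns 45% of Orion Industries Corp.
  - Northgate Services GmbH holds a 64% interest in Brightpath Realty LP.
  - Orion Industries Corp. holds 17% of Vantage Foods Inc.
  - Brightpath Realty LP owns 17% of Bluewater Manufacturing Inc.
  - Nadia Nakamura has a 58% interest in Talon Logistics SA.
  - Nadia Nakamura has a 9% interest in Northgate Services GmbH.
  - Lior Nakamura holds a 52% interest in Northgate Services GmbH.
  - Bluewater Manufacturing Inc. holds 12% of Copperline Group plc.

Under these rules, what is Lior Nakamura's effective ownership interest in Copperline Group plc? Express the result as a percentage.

3.186276%

By spousal attribution (R1), Lior Nakamura is treated as also owning Nadia Nakamura's interest in Talon Logistics SA, giving 13% + 58% = 71%.
By spousal attribution (R1), Lior Nakamura is treated as also owning Nadia Nakamura's interest in Northgate Services GmbH, giving 52% + 9% = 61%.
Chain via Talon Logistics SA → Orion Industries Corp. → Vantage Foods Inc. (R2): 71% × 45% × 17% × 44% = 2.38986% of Copperline Group plc.
Chain via Northgate Services GmbH → Brightpath Realty LP → Bluewater Manufacturing Inc. (R2): 61% × 64% × 17% × 12% = 0.796416% of Copperline Group plc.
Aggregating (R3): 2.38986% + 0.796416% = 3.186276%.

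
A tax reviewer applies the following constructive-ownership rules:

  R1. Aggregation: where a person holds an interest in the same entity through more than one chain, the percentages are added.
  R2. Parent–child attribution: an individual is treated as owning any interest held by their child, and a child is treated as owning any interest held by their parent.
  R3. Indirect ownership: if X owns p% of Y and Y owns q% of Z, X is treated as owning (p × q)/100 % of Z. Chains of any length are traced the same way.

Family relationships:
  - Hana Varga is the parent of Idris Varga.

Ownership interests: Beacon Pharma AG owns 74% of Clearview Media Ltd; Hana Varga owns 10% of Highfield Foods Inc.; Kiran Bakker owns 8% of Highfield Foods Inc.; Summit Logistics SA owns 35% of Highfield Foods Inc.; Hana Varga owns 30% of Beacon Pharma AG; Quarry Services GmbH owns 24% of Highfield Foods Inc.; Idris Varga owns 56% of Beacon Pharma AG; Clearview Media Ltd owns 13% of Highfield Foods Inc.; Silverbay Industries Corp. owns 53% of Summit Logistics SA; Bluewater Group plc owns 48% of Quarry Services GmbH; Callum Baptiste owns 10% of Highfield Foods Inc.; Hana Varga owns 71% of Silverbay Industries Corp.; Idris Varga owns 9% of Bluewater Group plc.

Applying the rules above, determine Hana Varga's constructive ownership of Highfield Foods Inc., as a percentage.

By parent–child attribution (R2), Hana Varga is treated as also owning Idris Varga's interest in Beacon Pharma AG, giving 30% + 56% = 86%.
By parent–child attribution (R2), Hana Varga is treated as owning Idris Varga's 9% interest in Bluewater Group plc.
Chain via Beacon Pharma AG → Clearview Media Ltd (R3): 86% × 74% × 13% = 8.2732% of Highfield Foods Inc.
Chain via Silverbay Industries Corp. → Summit Logistics SA (R3): 71% × 53% × 35% = 13.1705% of Highfield Foods Inc.
Direct interest in Highfield Foods Inc: 10%.
Chain via Bluewater Group plc → Quarry Services GmbH (R3): 9% × 48% × 24% = 1.0368% of Highfield Foods Inc.
Aggregating (R1): 8.2732% + 13.1705% + 10% + 1.0368% = 32.4805%.

32.4805%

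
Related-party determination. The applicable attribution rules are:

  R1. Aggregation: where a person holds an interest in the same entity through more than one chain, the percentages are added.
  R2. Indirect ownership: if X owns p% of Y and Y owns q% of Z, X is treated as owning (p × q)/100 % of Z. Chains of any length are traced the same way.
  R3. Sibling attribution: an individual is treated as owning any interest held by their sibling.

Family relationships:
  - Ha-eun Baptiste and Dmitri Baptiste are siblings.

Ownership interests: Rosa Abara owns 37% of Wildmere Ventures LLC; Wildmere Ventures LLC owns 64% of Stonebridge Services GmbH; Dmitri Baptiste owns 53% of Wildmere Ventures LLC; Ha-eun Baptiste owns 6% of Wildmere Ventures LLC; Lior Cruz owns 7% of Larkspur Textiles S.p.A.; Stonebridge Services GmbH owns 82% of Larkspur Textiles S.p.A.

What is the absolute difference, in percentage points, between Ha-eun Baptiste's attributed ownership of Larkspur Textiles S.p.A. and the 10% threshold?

By sibling attribution (R3), Ha-eun Baptiste is treated as also owning Dmitri Baptiste's interest in Wildmere Ventures LLC, giving 6% + 53% = 59%.
Chain via Wildmere Ventures LLC → Stonebridge Services GmbH (R2): 59% × 64% × 82% = 30.9632% of Larkspur Textiles S.p.A.
30.9632% exceeds the 10% threshold by 20.9632 percentage points.

20.9632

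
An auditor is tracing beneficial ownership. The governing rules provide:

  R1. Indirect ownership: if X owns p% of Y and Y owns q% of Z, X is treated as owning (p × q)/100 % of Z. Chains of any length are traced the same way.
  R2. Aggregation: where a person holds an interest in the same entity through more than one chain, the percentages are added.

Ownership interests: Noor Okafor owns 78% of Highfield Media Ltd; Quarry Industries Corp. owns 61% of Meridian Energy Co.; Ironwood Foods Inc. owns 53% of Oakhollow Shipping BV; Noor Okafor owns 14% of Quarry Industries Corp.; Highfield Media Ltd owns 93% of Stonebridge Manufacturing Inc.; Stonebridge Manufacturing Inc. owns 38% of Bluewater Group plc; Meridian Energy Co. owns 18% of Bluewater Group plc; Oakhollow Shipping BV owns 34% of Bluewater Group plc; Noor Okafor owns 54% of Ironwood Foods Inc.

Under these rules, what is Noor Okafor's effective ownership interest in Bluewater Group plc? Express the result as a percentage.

38.8332%

Chain via Ironwood Foods Inc. → Oakhollow Shipping BV (R1): 54% × 53% × 34% = 9.7308% of Bluewater Group plc.
Chain via Quarry Industries Corp. → Meridian Energy Co. (R1): 14% × 61% × 18% = 1.5372% of Bluewater Group plc.
Chain via Highfield Media Ltd → Stonebridge Manufacturing Inc. (R1): 78% × 93% × 38% = 27.5652% of Bluewater Group plc.
Aggregating (R2): 9.7308% + 1.5372% + 27.5652% = 38.8332%.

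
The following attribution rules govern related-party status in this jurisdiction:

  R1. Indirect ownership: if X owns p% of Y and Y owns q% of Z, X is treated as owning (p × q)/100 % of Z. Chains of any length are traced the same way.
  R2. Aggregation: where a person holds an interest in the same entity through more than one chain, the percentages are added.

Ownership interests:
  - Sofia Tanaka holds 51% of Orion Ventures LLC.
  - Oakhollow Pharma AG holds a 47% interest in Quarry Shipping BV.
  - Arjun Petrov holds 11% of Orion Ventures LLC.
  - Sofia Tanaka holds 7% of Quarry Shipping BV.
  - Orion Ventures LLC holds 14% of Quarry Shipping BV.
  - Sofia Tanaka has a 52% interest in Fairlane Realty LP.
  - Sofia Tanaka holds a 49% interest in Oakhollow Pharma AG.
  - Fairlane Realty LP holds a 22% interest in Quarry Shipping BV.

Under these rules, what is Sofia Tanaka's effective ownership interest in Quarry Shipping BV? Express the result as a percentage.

48.61%

Chain via Fairlane Realty LP (R1): 52% × 22% = 11.44% of Quarry Shipping BV.
Chain via Orion Ventures LLC (R1): 51% × 14% = 7.14% of Quarry Shipping BV.
Chain via Oakhollow Pharma AG (R1): 49% × 47% = 23.03% of Quarry Shipping BV.
Direct interest in Quarry Shipping BV: 7%.
Aggregating (R2): 11.44% + 7.14% + 23.03% + 7% = 48.61%.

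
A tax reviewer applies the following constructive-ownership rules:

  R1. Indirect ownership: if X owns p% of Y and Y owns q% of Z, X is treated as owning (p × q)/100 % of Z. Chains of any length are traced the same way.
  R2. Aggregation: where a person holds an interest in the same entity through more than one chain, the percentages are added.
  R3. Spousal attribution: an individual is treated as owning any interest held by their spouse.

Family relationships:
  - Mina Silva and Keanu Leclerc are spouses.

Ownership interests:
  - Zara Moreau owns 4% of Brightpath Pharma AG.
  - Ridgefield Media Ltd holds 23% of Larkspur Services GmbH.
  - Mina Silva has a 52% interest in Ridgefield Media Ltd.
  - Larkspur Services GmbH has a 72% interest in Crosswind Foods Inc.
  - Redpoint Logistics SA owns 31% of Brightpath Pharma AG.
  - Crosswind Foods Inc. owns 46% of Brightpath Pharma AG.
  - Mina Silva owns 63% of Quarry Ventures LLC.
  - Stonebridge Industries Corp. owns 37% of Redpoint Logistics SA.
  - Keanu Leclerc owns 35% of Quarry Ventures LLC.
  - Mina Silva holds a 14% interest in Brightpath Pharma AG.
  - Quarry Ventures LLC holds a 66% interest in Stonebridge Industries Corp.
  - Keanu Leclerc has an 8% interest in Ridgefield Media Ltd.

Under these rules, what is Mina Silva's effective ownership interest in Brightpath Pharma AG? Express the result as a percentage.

By spousal attribution (R3), Mina Silva is treated as also owning Keanu Leclerc's interest in Quarry Ventures LLC, giving 63% + 35% = 98%.
By spousal attribution (R3), Mina Silva is treated as also owning Keanu Leclerc's interest in Ridgefield Media Ltd, giving 52% + 8% = 60%.
Chain via Quarry Ventures LLC → Stonebridge Industries Corp. → Redpoint Logistics SA (R1): 98% × 66% × 37% × 31% = 7.418796% of Brightpath Pharma AG.
Chain via Ridgefield Media Ltd → Larkspur Services GmbH → Crosswind Foods Inc. (R1): 60% × 23% × 72% × 46% = 4.57056% of Brightpath Pharma AG.
Direct interest in Brightpath Pharma AG: 14%.
Aggregating (R2): 7.418796% + 4.57056% + 14% = 25.989356%.

25.989356%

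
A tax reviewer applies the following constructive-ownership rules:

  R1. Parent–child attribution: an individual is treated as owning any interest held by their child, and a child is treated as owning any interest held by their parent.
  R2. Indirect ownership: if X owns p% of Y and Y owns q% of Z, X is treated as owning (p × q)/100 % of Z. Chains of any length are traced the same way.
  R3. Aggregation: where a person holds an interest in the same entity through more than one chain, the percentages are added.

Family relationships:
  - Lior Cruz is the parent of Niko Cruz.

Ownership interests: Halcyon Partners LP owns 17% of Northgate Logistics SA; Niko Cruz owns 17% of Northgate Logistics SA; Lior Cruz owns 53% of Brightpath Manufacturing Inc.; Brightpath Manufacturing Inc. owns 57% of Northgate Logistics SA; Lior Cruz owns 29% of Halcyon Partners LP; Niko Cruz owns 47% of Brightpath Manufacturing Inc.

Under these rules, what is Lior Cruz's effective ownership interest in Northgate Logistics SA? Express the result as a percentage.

By parent–child attribution (R1), Lior Cruz is treated as also owning Niko Cruz's interest in Brightpath Manufacturing Inc, giving 53% + 47% = 100%.
By parent–child attribution (R1), Lior Cruz is treated as owning Niko Cruz's 17% interest in Northgate Logistics SA.
Chain via Halcyon Partners LP (R2): 29% × 17% = 4.93% of Northgate Logistics SA.
Chain via Brightpath Manufacturing Inc. (R2): 100% × 57% = 57% of Northgate Logistics SA.
Direct interest in Northgate Logistics SA: 17%.
Aggregating (R3): 4.93% + 57% + 17% = 78.93%.

78.93%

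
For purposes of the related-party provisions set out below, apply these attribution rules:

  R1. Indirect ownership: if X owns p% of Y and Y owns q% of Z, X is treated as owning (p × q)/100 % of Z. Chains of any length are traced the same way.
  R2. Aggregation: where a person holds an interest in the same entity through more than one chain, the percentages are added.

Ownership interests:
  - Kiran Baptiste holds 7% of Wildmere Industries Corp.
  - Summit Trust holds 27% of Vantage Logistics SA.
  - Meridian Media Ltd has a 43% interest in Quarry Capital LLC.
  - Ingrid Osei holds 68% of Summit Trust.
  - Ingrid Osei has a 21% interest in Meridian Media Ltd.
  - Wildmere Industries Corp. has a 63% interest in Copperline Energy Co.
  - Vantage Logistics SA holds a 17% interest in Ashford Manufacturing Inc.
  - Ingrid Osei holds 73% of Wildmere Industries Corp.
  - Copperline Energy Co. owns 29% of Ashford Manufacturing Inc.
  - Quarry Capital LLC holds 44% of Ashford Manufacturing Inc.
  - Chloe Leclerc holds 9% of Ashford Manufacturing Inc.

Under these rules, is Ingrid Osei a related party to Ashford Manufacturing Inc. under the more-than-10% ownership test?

Yes

Chain via Meridian Media Ltd → Quarry Capital LLC (R1): 21% × 43% × 44% = 3.9732% of Ashford Manufacturing Inc.
Chain via Wildmere Industries Corp. → Copperline Energy Co. (R1): 73% × 63% × 29% = 13.3371% of Ashford Manufacturing Inc.
Chain via Summit Trust → Vantage Logistics SA (R1): 68% × 27% × 17% = 3.1212% of Ashford Manufacturing Inc.
Aggregating (R2): 3.9732% + 13.3371% + 3.1212% = 20.4315%.
20.4315% exceeds the 10% threshold, so Ingrid is a related party to Ashford Manufacturing Inc.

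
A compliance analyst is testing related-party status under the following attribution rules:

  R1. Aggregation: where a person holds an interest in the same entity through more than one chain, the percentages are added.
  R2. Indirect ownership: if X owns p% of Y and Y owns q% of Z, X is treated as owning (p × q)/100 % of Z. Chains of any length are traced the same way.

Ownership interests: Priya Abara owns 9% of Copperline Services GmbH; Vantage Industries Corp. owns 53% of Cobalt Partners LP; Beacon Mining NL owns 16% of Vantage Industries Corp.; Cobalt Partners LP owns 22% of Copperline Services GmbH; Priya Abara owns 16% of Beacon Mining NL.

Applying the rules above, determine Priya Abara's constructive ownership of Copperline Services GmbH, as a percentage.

Chain via Beacon Mining NL → Vantage Industries Corp. → Cobalt Partners LP (R2): 16% × 16% × 53% × 22% = 0.298496% of Copperline Services GmbH.
Direct interest in Copperline Services GmbH: 9%.
Aggregating (R1): 0.298496% + 9% = 9.298496%.

9.298496%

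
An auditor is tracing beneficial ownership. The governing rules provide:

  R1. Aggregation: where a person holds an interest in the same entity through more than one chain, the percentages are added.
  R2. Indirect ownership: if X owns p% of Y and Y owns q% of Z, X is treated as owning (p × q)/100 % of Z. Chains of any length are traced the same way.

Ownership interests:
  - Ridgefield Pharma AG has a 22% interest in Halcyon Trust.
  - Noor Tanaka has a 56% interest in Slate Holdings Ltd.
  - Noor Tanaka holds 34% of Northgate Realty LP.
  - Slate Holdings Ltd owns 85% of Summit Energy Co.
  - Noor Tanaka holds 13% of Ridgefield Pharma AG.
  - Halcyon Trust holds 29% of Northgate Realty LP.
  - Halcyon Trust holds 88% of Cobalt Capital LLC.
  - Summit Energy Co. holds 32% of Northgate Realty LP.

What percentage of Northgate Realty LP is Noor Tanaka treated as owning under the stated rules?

Chain via Slate Holdings Ltd → Summit Energy Co. (R2): 56% × 85% × 32% = 15.232% of Northgate Realty LP.
Chain via Ridgefield Pharma AG → Halcyon Trust (R2): 13% × 22% × 29% = 0.8294% of Northgate Realty LP.
Direct interest in Northgate Realty LP: 34%.
Aggregating (R1): 15.232% + 0.8294% + 34% = 50.0614%.

50.0614%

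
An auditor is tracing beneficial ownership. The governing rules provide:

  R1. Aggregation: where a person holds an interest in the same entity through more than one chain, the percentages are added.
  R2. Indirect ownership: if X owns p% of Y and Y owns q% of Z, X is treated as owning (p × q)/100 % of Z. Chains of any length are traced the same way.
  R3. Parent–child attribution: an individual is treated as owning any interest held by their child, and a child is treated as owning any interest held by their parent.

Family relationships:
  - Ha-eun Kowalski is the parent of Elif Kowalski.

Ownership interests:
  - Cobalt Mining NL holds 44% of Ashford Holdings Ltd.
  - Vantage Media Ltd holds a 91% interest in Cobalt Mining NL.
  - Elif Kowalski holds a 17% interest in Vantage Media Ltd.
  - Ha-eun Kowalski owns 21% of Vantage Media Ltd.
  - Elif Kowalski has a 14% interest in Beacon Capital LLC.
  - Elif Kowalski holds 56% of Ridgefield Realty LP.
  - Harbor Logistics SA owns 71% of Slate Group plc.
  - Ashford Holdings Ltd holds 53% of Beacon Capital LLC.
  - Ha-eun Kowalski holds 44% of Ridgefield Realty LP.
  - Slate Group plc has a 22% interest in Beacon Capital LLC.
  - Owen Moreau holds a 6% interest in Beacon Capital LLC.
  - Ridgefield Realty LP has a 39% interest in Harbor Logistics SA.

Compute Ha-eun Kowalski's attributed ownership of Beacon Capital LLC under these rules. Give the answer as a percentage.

28.155856%

By parent–child attribution (R3), Ha-eun Kowalski is treated as also owning Elif Kowalski's interest in Ridgefield Realty LP, giving 44% + 56% = 100%.
By parent–child attribution (R3), Ha-eun Kowalski is treated as also owning Elif Kowalski's interest in Vantage Media Ltd, giving 21% + 17% = 38%.
By parent–child attribution (R3), Ha-eun Kowalski is treated as owning Elif Kowalski's 14% interest in Beacon Capital LLC.
Chain via Ridgefield Realty LP → Harbor Logistics SA → Slate Group plc (R2): 100% × 39% × 71% × 22% = 6.0918% of Beacon Capital LLC.
Chain via Vantage Media Ltd → Cobalt Mining NL → Ashford Holdings Ltd (R2): 38% × 91% × 44% × 53% = 8.064056% of Beacon Capital LLC.
Direct interest in Beacon Capital LLC: 14%.
Aggregating (R1): 6.0918% + 8.064056% + 14% = 28.155856%.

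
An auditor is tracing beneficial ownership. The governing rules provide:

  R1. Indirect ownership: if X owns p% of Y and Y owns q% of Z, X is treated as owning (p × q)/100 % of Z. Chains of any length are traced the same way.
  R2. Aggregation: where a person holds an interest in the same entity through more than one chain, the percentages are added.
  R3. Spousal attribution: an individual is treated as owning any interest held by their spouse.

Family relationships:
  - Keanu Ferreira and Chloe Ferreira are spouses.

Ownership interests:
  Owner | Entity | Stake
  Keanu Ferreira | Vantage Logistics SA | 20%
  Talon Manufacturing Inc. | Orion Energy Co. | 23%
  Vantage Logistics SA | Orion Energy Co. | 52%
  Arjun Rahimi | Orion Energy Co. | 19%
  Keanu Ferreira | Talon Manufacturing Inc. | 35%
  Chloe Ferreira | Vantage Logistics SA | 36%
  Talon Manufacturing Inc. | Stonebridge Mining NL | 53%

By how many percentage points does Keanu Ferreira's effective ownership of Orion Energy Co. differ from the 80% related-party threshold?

42.83

By spousal attribution (R3), Keanu Ferreira is treated as also owning Chloe Ferreira's interest in Vantage Logistics SA, giving 20% + 36% = 56%.
Chain via Talon Manufacturing Inc. (R1): 35% × 23% = 8.05% of Orion Energy Co.
Chain via Vantage Logistics SA (R1): 56% × 52% = 29.12% of Orion Energy Co.
Aggregating (R2): 8.05% + 29.12% = 37.17%.
37.17% falls short of the 80% threshold by 42.83 percentage points.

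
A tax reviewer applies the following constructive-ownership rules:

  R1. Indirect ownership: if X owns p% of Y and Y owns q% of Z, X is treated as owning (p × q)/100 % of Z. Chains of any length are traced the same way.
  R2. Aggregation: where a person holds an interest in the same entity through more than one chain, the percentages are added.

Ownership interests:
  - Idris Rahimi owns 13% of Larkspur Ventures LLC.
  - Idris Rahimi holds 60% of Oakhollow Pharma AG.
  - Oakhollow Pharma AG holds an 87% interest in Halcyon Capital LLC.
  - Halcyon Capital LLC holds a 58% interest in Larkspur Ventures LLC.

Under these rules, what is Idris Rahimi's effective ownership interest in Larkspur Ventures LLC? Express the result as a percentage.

43.276%

Chain via Oakhollow Pharma AG → Halcyon Capital LLC (R1): 60% × 87% × 58% = 30.276% of Larkspur Ventures LLC.
Direct interest in Larkspur Ventures LLC: 13%.
Aggregating (R2): 30.276% + 13% = 43.276%.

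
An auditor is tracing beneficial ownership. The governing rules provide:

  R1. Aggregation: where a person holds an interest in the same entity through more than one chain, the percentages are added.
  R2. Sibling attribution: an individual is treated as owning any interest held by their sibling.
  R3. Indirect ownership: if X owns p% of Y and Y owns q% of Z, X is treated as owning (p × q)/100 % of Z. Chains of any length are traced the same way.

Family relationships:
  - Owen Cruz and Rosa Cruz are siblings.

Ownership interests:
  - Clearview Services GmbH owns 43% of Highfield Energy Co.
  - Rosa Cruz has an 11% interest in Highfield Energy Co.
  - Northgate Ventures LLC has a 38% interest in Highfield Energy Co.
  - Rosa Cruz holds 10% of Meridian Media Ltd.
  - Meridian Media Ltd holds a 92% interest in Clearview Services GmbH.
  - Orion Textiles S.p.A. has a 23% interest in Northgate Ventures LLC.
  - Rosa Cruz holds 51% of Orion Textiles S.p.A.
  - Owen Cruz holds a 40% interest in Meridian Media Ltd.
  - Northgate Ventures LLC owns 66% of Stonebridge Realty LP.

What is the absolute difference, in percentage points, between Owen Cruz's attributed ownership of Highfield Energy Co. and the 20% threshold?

15.2374

By sibling attribution (R2), Owen Cruz is treated as also owning Rosa Cruz's interest in Meridian Media Ltd, giving 40% + 10% = 50%.
By sibling attribution (R2), Owen Cruz is treated as owning Rosa Cruz's 51% interest in Orion Textiles S.p.A.
By sibling attribution (R2), Owen Cruz is treated as owning Rosa Cruz's 11% interest in Highfield Energy Co.
Chain via Meridian Media Ltd → Clearview Services GmbH (R3): 50% × 92% × 43% = 19.78% of Highfield Energy Co.
Chain via Orion Textiles S.p.A. → Northgate Ventures LLC (R3): 51% × 23% × 38% = 4.4574% of Highfield Energy Co.
Direct interest in Highfield Energy Co: 11%.
Aggregating (R1): 19.78% + 4.4574% + 11% = 35.2374%.
35.2374% exceeds the 20% threshold by 15.2374 percentage points.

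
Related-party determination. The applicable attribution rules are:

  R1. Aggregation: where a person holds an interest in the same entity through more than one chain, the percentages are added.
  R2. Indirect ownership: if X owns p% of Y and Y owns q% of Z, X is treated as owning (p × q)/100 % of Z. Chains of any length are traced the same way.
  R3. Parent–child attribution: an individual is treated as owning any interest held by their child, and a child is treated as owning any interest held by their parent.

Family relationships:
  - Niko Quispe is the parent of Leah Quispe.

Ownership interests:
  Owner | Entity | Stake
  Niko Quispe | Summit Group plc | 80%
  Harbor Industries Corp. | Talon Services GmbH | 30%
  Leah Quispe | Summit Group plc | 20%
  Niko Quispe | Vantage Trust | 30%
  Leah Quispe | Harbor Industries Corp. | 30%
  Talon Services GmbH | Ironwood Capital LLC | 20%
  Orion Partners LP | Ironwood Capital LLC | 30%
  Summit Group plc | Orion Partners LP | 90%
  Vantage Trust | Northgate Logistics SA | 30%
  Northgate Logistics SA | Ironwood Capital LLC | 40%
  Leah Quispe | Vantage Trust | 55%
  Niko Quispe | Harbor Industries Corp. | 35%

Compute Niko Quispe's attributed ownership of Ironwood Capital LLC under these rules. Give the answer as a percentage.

By parent–child attribution (R3), Niko Quispe is treated as also owning Leah Quispe's interest in Harbor Industries Corp, giving 35% + 30% = 65%.
By parent–child attribution (R3), Niko Quispe is treated as also owning Leah Quispe's interest in Vantage Trust, giving 30% + 55% = 85%.
By parent–child attribution (R3), Niko Quispe is treated as also owning Leah Quispe's interest in Summit Group plc, giving 80% + 20% = 100%.
Chain via Harbor Industries Corp. → Talon Services GmbH (R2): 65% × 30% × 20% = 3.9% of Ironwood Capital LLC.
Chain via Vantage Trust → Northgate Logistics SA (R2): 85% × 30% × 40% = 10.2% of Ironwood Capital LLC.
Chain via Summit Group plc → Orion Partners LP (R2): 100% × 90% × 30% = 27% of Ironwood Capital LLC.
Aggregating (R1): 3.9% + 10.2% + 27% = 41.1%.

41.1%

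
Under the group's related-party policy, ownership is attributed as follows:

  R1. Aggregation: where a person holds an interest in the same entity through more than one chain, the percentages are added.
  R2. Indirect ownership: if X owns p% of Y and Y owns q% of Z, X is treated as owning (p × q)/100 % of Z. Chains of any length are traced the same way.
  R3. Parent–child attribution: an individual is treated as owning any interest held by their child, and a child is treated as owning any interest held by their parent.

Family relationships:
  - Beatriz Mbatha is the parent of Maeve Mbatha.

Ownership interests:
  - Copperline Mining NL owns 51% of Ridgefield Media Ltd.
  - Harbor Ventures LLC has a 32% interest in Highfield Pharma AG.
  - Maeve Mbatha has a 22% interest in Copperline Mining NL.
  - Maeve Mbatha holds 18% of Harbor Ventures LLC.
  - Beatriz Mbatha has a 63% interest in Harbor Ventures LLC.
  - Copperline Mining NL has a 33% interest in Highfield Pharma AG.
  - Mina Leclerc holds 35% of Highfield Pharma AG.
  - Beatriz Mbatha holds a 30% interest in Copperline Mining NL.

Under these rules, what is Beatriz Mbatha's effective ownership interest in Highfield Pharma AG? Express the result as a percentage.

By parent–child attribution (R3), Beatriz Mbatha is treated as also owning Maeve Mbatha's interest in Copperline Mining NL, giving 30% + 22% = 52%.
By parent–child attribution (R3), Beatriz Mbatha is treated as also owning Maeve Mbatha's interest in Harbor Ventures LLC, giving 63% + 18% = 81%.
Chain via Copperline Mining NL (R2): 52% × 33% = 17.16% of Highfield Pharma AG.
Chain via Harbor Ventures LLC (R2): 81% × 32% = 25.92% of Highfield Pharma AG.
Aggregating (R1): 17.16% + 25.92% = 43.08%.

43.08%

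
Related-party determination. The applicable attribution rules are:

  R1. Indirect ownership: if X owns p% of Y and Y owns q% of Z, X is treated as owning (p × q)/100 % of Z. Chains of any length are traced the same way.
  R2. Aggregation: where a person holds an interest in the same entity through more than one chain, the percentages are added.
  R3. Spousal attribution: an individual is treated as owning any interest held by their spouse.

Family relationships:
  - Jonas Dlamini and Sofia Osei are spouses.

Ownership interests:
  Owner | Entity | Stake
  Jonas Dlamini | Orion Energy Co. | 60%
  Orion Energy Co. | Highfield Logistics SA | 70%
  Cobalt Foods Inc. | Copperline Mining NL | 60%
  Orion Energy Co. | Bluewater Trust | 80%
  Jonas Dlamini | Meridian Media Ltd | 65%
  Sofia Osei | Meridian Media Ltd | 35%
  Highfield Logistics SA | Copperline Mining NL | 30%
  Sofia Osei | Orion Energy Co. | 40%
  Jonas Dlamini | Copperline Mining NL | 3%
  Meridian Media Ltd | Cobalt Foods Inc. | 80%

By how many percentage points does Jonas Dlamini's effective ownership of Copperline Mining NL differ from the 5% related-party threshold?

By spousal attribution (R3), Jonas Dlamini is treated as also owning Sofia Osei's interest in Meridian Media Ltd, giving 65% + 35% = 100%.
By spousal attribution (R3), Jonas Dlamini is treated as also owning Sofia Osei's interest in Orion Energy Co, giving 60% + 40% = 100%.
Chain via Meridian Media Ltd → Cobalt Foods Inc. (R1): 100% × 80% × 60% = 48% of Copperline Mining NL.
Chain via Orion Energy Co. → Highfield Logistics SA (R1): 100% × 70% × 30% = 21% of Copperline Mining NL.
Direct interest in Copperline Mining NL: 3%.
Aggregating (R2): 48% + 21% + 3% = 72%.
72% exceeds the 5% threshold by 67 percentage points.

67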